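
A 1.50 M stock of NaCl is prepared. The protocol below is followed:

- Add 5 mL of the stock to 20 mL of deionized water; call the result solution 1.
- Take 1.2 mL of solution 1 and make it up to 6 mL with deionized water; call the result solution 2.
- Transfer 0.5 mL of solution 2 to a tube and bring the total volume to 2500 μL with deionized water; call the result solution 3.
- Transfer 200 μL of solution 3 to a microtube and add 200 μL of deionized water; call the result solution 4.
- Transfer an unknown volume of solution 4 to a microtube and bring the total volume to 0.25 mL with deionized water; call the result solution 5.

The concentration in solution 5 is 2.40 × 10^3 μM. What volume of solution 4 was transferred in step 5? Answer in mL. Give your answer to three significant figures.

Step 1: 5 mL + 20 mL = 25 mL total → factor 25/5 = 5
Step 2: 1.2 mL brought to 6 mL → factor 6/1.2 = 5
Step 3: 0.5 mL brought to 2500 μL → factor 2.5/0.5 = 5
Step 4: 200 μL + 200 μL = 400 μL total → factor 400/200 = 2
Step 5: v brought to 0.25 mL → factor = 0.25 mL/v
Product of known-step factors = 250
Overall factor = 1.50 M / (2.40 × 10^3 μM) = 625
Step-5 factor = 625 / 250 = 2.5
v = 0.25 mL / 2.5 = 0.100 mL

0.100 mL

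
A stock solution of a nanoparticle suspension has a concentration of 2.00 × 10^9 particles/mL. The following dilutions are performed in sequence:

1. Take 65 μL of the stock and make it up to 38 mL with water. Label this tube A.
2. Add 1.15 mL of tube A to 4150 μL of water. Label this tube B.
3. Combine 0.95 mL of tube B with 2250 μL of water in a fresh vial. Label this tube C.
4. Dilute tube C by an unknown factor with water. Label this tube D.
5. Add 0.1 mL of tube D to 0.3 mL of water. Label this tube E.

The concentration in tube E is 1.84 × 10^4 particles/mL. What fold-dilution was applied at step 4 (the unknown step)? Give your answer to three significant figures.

Step 1: 65 μL brought to 38 mL → factor 38000/65 = 584.62
Step 2: 1.15 mL + 4150 μL = 5.3 mL total → factor 5.3/1.15 = 4.6087
Step 3: 0.95 mL + 2250 μL = 3.2 mL total → factor 3.2/0.95 = 3.3684
Step 4: unknown factor x
Step 5: 0.1 mL + 0.3 mL = 0.4 mL total → factor 0.4/0.1 = 4
Product of known-step factors = 36302
Overall factor = 2.00 × 10^9 particles/mL / (1.84 × 10^4 particles/mL) = 1.087 × 10^5
x = 1.087 × 10^5 / 36302 = 2.99

2.99-fold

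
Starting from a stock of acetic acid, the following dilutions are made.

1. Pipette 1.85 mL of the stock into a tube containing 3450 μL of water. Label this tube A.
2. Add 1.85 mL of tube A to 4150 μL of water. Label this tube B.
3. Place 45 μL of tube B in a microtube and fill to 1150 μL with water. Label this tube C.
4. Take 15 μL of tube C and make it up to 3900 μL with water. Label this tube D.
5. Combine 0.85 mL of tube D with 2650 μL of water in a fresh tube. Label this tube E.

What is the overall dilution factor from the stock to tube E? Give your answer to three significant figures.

Step 1: 1.85 mL + 3450 μL = 5.3 mL total → factor 5.3/1.85 = 2.8649
Step 2: 1.85 mL + 4150 μL = 6 mL total → factor 6/1.85 = 3.2432
Step 3: 45 μL brought to 1150 μL → factor 1150/45 = 25.556
Step 4: 15 μL brought to 3900 μL → factor 3900/15 = 260
Step 5: 0.85 mL + 2650 μL = 3.5 mL total → factor 3.5/0.85 = 4.1176
Overall dilution factor = 2.8649 × 3.2432 × 25.556 × 260 × 4.1176 = 2.5421 × 10^5

2.54 × 10^5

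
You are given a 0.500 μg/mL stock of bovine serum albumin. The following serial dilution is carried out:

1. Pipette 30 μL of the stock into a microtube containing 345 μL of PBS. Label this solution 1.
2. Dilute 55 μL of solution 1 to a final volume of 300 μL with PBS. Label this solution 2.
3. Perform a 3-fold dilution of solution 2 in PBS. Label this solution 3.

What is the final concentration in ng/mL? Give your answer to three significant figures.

Step 1: 30 μL + 345 μL = 375 μL total → factor 375/30 = 12.5
Step 2: 55 μL brought to 300 μL → factor 300/55 = 5.4545
Step 3: 3-fold → factor 3
Overall dilution factor = 12.5 × 5.4545 × 3 = 204.55
Final = 0.500 μg/mL / 204.55 = 0.002444 μg/mL = 2.44 ng/mL

2.44 ng/mL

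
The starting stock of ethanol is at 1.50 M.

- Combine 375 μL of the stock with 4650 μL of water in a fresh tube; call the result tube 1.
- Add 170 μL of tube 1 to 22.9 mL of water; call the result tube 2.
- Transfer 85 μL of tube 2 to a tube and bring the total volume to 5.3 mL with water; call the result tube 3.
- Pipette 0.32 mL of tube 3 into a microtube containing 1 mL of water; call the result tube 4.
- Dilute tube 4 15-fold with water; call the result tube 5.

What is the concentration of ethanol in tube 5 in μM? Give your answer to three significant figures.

Step 1: 375 μL + 4650 μL = 5025 μL total → factor 5025/375 = 13.4
Step 2: 170 μL + 22.9 mL = 23070 μL total → factor 23070/170 = 135.71
Step 3: 85 μL brought to 5.3 mL → factor 5300/85 = 62.353
Step 4: 0.32 mL + 1 mL = 1.32 mL total → factor 1.32/0.32 = 4.125
Step 5: 15-fold → factor 15
Overall dilution factor = 13.4 × 135.71 × 62.353 × 4.125 × 15 = 7.0158 × 10^6
Final = 1.50 M / 7.0158 × 10^6 = 2.138 × 10^-7 M = 0.214 μM

0.214 μM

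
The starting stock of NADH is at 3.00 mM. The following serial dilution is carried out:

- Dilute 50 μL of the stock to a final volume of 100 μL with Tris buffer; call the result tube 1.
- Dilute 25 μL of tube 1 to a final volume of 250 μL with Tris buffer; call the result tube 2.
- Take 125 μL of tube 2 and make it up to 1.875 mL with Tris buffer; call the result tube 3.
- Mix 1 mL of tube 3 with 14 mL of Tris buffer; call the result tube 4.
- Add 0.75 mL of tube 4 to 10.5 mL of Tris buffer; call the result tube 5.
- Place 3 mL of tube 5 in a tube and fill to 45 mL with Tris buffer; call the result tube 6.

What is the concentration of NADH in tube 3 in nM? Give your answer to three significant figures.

Step 1: 50 μL brought to 100 μL → factor 100/50 = 2
Step 2: 25 μL brought to 250 μL → factor 250/25 = 10
Step 3: 125 μL brought to 1.875 mL → factor 1875/125 = 15
Dilution factor through tube 3 = 2 × 10 × 15 = 300
[tube 3] = 3.00 mM / 300 = 0.01000 mM = 1.00 × 10^4 nM

1.00 × 10^4 nM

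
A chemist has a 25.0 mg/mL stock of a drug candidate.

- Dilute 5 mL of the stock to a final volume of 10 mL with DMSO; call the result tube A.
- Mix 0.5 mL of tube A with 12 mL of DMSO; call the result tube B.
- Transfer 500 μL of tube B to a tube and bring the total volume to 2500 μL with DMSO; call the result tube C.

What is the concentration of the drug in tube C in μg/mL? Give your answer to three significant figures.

Step 1: 5 mL brought to 10 mL → factor 10/5 = 2
Step 2: 0.5 mL + 12 mL = 12.5 mL total → factor 12.5/0.5 = 25
Step 3: 500 μL brought to 2500 μL → factor 2500/500 = 5
Overall dilution factor = 2 × 25 × 5 = 250
Final = 25.0 mg/mL / 250 = 0.1000 mg/mL = 100 μg/mL

100 μg/mL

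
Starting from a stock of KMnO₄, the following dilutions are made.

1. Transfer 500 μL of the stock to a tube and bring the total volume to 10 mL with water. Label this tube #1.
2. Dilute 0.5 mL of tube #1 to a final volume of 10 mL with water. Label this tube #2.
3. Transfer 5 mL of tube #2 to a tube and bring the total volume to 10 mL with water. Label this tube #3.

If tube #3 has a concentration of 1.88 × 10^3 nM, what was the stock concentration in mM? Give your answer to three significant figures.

Step 1: 500 μL brought to 10 mL → factor 10000/500 = 20
Step 2: 0.5 mL brought to 10 mL → factor 10/0.5 = 20
Step 3: 5 mL brought to 10 mL → factor 10/5 = 2
Overall dilution factor = 20 × 20 × 2 = 800
Stock = 1.88 × 10^3 nM × 800 = 1.504 × 10^6 nM = 1.50 mM

1.50 mM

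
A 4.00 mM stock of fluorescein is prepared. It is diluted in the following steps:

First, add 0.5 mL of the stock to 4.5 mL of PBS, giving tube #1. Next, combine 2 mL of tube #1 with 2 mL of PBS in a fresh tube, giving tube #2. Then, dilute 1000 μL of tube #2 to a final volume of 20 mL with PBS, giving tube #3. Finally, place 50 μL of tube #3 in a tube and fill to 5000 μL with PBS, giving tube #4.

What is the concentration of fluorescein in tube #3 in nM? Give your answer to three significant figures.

Step 1: 0.5 mL + 4.5 mL = 5 mL total → factor 5/0.5 = 10
Step 2: 2 mL + 2 mL = 4 mL total → factor 4/2 = 2
Step 3: 1000 μL brought to 20 mL → factor 20000/1000 = 20
Dilution factor through tube #3 = 10 × 2 × 20 = 400
[tube #3] = 4.00 mM / 400 = 0.01000 mM = 1.00 × 10^4 nM

1.00 × 10^4 nM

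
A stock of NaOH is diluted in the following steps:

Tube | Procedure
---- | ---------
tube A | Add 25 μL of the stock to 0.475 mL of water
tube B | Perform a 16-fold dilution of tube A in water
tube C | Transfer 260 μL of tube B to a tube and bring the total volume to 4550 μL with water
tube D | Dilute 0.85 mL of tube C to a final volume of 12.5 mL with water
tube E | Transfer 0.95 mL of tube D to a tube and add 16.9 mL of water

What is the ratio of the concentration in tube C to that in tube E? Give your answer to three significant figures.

Step 1: 25 μL + 0.475 mL = 500 μL total → factor 500/25 = 20
Step 2: 16-fold → factor 16
Step 3: 260 μL brought to 4550 μL → factor 4550/260 = 17.5
Step 4: 0.85 mL brought to 12.5 mL → factor 12.5/0.85 = 14.706
Step 5: 0.95 mL + 16.9 mL = 17.85 mL total → factor 17.85/0.95 = 18.789
Dilution factor to tube C = 5600; to tube E = 1.5474 × 10^6
[tube C]/[tube E] = (factor to tube E)/(factor to tube C) = 1.5474 × 10^6/5600 = 276

276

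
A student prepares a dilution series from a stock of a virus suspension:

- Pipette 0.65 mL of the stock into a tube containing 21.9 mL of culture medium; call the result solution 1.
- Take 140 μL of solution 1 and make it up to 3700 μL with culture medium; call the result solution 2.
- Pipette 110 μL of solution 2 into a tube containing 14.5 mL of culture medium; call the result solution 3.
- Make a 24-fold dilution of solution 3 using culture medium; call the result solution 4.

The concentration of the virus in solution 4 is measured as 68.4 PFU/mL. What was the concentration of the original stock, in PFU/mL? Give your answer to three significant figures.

Step 1: 0.65 mL + 21.9 mL = 22.55 mL total → factor 22.55/0.65 = 34.692
Step 2: 140 μL brought to 3700 μL → factor 3700/140 = 26.429
Step 3: 110 μL + 14.5 mL = 14610 μL total → factor 14610/110 = 132.82
Step 4: 24-fold → factor 24
Overall dilution factor = 34.692 × 26.429 × 132.82 × 24 = 2.9226 × 10^6
Stock = 68.4 PFU/mL × 2.9226 × 10^6 = 2.00 × 10^8 PFU/mL

2.00 × 10^8 PFU/mL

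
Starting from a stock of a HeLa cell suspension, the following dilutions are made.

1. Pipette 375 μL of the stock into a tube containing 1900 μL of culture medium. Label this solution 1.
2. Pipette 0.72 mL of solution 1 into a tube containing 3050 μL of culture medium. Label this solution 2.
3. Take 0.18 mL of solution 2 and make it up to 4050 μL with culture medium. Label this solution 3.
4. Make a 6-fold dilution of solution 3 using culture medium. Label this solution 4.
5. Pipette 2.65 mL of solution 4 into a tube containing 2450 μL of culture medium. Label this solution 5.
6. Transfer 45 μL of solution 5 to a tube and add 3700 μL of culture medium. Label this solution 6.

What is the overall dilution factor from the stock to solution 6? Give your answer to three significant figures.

6.87 × 10^5

Step 1: 375 μL + 1900 μL = 2275 μL total → factor 2275/375 = 6.0667
Step 2: 0.72 mL + 3050 μL = 3.77 mL total → factor 3.77/0.72 = 5.2361
Step 3: 0.18 mL brought to 4050 μL → factor 4.05/0.18 = 22.5
Step 4: 6-fold → factor 6
Step 5: 2.65 mL + 2450 μL = 5.1 mL total → factor 5.1/2.65 = 1.9245
Step 6: 45 μL + 3700 μL = 3745 μL total → factor 3745/45 = 83.222
Overall dilution factor = 6.0667 × 5.2361 × 22.5 × 6 × 1.9245 × 83.222 = 6.8684 × 10^5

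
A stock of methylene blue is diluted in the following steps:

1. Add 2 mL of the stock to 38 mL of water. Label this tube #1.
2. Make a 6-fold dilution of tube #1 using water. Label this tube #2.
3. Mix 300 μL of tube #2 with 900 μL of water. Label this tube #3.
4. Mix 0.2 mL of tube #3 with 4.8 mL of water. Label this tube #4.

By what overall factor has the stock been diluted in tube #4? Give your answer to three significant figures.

Step 1: 2 mL + 38 mL = 40 mL total → factor 40/2 = 20
Step 2: 6-fold → factor 6
Step 3: 300 μL + 900 μL = 1200 μL total → factor 1200/300 = 4
Step 4: 0.2 mL + 4.8 mL = 5 mL total → factor 5/0.2 = 25
Overall dilution factor = 20 × 6 × 4 × 25 = 12000

1.20 × 10^4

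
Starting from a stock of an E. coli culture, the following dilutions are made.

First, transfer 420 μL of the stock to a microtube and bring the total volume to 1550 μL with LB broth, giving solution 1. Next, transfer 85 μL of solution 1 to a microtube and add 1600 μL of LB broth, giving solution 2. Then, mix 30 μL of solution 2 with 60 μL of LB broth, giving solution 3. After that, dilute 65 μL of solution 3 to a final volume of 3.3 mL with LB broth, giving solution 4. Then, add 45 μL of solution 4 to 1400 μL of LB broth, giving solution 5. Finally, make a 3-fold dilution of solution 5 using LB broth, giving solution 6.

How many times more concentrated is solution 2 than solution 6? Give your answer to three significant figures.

1.47 × 10^4

Step 1: 420 μL brought to 1550 μL → factor 1550/420 = 3.6905
Step 2: 85 μL + 1600 μL = 1685 μL total → factor 1685/85 = 19.824
Step 3: 30 μL + 60 μL = 90 μL total → factor 90/30 = 3
Step 4: 65 μL brought to 3.3 mL → factor 3300/65 = 50.769
Step 5: 45 μL + 1400 μL = 1445 μL total → factor 1445/45 = 32.111
Step 6: 3-fold → factor 3
Dilution factor to solution 2 = 73.158; to solution 6 = 1.0734 × 10^6
[solution 2]/[solution 6] = (factor to solution 6)/(factor to solution 2) = 1.0734 × 10^6/73.158 = 1.47 × 10^4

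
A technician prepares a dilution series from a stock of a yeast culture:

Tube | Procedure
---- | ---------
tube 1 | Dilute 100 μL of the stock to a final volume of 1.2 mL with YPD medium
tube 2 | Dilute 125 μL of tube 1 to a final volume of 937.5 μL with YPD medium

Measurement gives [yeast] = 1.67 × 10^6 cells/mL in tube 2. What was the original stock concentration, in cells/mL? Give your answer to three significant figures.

Step 1: 100 μL brought to 1.2 mL → factor 1200/100 = 12
Step 2: 125 μL brought to 937.5 μL → factor 937.5/125 = 7.5
Overall dilution factor = 12 × 7.5 = 90
Stock = 1.67 × 10^6 cells/mL × 90 = 1.50 × 10^8 cells/mL

1.50 × 10^8 cells/mL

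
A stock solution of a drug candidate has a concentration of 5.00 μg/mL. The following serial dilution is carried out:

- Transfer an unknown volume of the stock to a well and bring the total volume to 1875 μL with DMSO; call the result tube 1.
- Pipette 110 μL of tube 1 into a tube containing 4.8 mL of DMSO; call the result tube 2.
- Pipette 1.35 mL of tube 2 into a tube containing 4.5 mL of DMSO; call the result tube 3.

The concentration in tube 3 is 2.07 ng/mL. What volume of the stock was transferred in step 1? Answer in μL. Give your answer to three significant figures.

Step 1: v brought to 1875 μL → factor = 1875 μL/v
Step 2: 110 μL + 4.8 mL = 4910 μL total → factor 4910/110 = 44.636
Step 3: 1.35 mL + 4.5 mL = 5.85 mL total → factor 5.85/1.35 = 4.3333
Product of known-step factors = 193.42
Overall factor = 5.00 μg/mL / (2.07 ng/mL) = 2415.5
Step-1 factor = 2415.5 / 193.42 = 12.488
v = 1875 μL / 12.488 = 150 μL

150 μL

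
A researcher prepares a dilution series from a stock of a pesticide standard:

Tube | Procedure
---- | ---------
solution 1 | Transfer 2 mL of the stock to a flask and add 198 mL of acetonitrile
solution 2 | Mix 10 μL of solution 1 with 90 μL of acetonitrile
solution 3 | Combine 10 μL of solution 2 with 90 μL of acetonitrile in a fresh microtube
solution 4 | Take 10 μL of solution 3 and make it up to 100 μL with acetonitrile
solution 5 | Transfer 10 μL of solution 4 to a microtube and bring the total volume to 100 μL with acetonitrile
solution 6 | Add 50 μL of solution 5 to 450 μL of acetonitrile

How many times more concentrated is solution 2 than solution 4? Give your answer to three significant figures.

Step 1: 2 mL + 198 mL = 200 mL total → factor 200/2 = 100
Step 2: 10 μL + 90 μL = 100 μL total → factor 100/10 = 10
Step 3: 10 μL + 90 μL = 100 μL total → factor 100/10 = 10
Step 4: 10 μL brought to 100 μL → factor 100/10 = 10
Dilution factor to solution 2 = 1000; to solution 4 = 1 × 10^5
[solution 2]/[solution 4] = (factor to solution 4)/(factor to solution 2) = 1 × 10^5/1000 = 100

100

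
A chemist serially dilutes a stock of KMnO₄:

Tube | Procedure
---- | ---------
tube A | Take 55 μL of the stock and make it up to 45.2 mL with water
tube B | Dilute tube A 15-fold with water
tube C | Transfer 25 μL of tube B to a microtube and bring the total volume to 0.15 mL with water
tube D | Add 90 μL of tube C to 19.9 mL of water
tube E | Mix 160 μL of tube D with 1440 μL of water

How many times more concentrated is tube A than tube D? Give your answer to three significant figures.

2.00 × 10^4

Step 1: 55 μL brought to 45.2 mL → factor 45200/55 = 821.82
Step 2: 15-fold → factor 15
Step 3: 25 μL brought to 0.15 mL → factor 150/25 = 6
Step 4: 90 μL + 19.9 mL = 19990 μL total → factor 19990/90 = 222.11
Dilution factor to tube A = 821.82; to tube D = 1.6428 × 10^7
[tube A]/[tube D] = (factor to tube D)/(factor to tube A) = 1.6428 × 10^7/821.82 = 2.00 × 10^4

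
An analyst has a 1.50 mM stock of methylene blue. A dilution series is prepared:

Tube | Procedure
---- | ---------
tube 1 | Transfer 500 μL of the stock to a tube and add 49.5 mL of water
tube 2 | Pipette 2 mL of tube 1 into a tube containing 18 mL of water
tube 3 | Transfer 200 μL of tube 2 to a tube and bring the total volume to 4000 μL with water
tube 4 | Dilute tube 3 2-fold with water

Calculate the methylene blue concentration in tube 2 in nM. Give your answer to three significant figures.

Step 1: 500 μL + 49.5 mL = 50000 μL total → factor 50000/500 = 100
Step 2: 2 mL + 18 mL = 20 mL total → factor 20/2 = 10
Dilution factor through tube 2 = 100 × 10 = 1000
[tube 2] = 1.50 mM / 1000 = 0.001500 mM = 1.50 × 10^3 nM

1.50 × 10^3 nM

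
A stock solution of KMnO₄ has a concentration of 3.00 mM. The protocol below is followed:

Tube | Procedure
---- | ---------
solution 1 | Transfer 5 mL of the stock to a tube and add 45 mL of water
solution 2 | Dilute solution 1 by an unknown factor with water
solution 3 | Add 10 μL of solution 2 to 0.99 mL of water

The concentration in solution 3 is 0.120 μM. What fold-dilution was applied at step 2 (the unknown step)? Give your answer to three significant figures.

Step 1: 5 mL + 45 mL = 50 mL total → factor 50/5 = 10
Step 2: unknown factor x
Step 3: 10 μL + 0.99 mL = 1000 μL total → factor 1000/10 = 100
Product of known-step factors = 1000
Overall factor = 3.00 mM / (0.120 μM) = 25000
x = 25000 / 1000 = 25.0

25.0-fold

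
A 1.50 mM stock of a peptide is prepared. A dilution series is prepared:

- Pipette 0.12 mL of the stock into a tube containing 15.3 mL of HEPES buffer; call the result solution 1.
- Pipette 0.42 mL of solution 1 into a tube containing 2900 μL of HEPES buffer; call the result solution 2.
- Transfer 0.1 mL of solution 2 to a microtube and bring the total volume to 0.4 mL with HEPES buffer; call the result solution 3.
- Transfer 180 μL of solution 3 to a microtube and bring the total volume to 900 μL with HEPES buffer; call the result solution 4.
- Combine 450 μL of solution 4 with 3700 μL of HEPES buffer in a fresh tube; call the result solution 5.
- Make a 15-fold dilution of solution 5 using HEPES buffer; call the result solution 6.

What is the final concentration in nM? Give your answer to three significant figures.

Step 1: 0.12 mL + 15.3 mL = 15.42 mL total → factor 15.42/0.12 = 128.5
Step 2: 0.42 mL + 2900 μL = 3.32 mL total → factor 3.32/0.42 = 7.9048
Step 3: 0.1 mL brought to 0.4 mL → factor 0.4/0.1 = 4
Step 4: 180 μL brought to 900 μL → factor 900/180 = 5
Step 5: 450 μL + 3700 μL = 4150 μL total → factor 4150/450 = 9.2222
Step 6: 15-fold → factor 15
Overall dilution factor = 128.5 × 7.9048 × 4 × 5 × 9.2222 × 15 = 2.8103 × 10^6
Final = 1.50 mM / 2.8103 × 10^6 = 5.338 × 10^-7 mM = 0.534 nM

0.534 nM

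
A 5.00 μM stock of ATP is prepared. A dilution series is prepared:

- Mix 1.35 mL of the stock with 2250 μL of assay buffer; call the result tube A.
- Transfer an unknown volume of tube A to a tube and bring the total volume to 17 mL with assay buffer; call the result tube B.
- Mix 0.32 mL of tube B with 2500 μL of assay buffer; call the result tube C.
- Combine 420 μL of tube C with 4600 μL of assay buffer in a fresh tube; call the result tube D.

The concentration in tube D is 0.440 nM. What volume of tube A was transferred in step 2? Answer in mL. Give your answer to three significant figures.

Step 1: 1.35 mL + 2250 μL = 3.6 mL total → factor 3.6/1.35 = 2.6667
Step 2: v brought to 17 mL → factor = 17 mL/v
Step 3: 0.32 mL + 2500 μL = 2.82 mL total → factor 2.82/0.32 = 8.8125
Step 4: 420 μL + 4600 μL = 5020 μL total → factor 5020/420 = 11.952
Product of known-step factors = 280.88
Overall factor = 5.00 μM / (0.440 nM) = 11364
Step-2 factor = 11364 / 280.88 = 40.457
v = 17 mL / 40.457 = 0.420 mL

0.420 mL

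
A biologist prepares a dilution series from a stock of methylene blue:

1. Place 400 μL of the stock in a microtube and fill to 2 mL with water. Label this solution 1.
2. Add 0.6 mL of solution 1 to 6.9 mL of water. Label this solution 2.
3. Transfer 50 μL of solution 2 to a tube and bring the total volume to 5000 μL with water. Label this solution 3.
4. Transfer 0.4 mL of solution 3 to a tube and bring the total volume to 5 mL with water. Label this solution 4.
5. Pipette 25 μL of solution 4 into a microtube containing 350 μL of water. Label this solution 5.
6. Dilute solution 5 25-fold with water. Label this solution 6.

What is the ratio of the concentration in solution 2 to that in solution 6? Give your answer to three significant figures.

Step 1: 400 μL brought to 2 mL → factor 2000/400 = 5
Step 2: 0.6 mL + 6.9 mL = 7.5 mL total → factor 7.5/0.6 = 12.5
Step 3: 50 μL brought to 5000 μL → factor 5000/50 = 100
Step 4: 0.4 mL brought to 5 mL → factor 5/0.4 = 12.5
Step 5: 25 μL + 350 μL = 375 μL total → factor 375/25 = 15
Step 6: 25-fold → factor 25
Dilution factor to solution 2 = 62.5; to solution 6 = 2.9297 × 10^7
[solution 2]/[solution 6] = (factor to solution 6)/(factor to solution 2) = 2.9297 × 10^7/62.5 = 4.69 × 10^5

4.69 × 10^5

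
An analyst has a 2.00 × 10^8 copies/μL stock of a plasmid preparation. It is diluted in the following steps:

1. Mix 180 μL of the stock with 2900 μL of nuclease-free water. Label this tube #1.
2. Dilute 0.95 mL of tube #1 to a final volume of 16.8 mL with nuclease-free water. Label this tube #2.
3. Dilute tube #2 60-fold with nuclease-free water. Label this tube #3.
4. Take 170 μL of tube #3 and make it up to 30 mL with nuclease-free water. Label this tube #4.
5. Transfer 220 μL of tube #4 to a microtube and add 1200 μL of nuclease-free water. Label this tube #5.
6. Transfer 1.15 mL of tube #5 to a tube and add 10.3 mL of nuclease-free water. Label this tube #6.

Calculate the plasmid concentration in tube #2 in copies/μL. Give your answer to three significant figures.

Step 1: 180 μL + 2900 μL = 3080 μL total → factor 3080/180 = 17.111
Step 2: 0.95 mL brought to 16.8 mL → factor 16.8/0.95 = 17.684
Dilution factor through tube #2 = 17.111 × 17.684 = 302.6
[tube #2] = 2.00 × 10^8 copies/μL / 302.6 = 6.61 × 10^5 copies/μL

6.61 × 10^5 copies/μL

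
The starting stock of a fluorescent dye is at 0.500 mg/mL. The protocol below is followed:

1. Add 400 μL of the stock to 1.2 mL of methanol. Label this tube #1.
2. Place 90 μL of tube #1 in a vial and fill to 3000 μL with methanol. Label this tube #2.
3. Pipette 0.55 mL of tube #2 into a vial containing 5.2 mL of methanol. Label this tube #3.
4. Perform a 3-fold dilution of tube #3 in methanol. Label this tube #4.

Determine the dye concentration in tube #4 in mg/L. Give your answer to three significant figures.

0.120 mg/L

Step 1: 400 μL + 1.2 mL = 1600 μL total → factor 1600/400 = 4
Step 2: 90 μL brought to 3000 μL → factor 3000/90 = 33.333
Step 3: 0.55 mL + 5.2 mL = 5.75 mL total → factor 5.75/0.55 = 10.455
Step 4: 3-fold → factor 3
Overall dilution factor = 4 × 33.333 × 10.455 × 3 = 4181.8
Final = 0.500 mg/mL / 4181.8 = 0.0001196 mg/mL = 0.120 mg/L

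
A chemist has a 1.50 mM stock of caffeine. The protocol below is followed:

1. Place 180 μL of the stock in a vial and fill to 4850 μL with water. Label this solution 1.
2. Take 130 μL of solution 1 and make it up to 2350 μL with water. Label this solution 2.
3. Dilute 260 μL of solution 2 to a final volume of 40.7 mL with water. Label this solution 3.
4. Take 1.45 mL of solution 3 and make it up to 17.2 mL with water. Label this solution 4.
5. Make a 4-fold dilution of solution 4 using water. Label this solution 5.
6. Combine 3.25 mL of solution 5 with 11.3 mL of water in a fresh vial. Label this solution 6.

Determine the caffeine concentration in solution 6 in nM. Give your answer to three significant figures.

0.0926 nM

Step 1: 180 μL brought to 4850 μL → factor 4850/180 = 26.944
Step 2: 130 μL brought to 2350 μL → factor 2350/130 = 18.077
Step 3: 260 μL brought to 40.7 mL → factor 40700/260 = 156.54
Step 4: 1.45 mL brought to 17.2 mL → factor 17.2/1.45 = 11.862
Step 5: 4-fold → factor 4
Step 6: 3.25 mL + 11.3 mL = 14.55 mL total → factor 14.55/3.25 = 4.4769
Overall dilution factor = 26.944 × 18.077 × 156.54 × 11.862 × 4 × 4.4769 = 1.6196 × 10^7
Final = 1.50 mM / 1.6196 × 10^7 = 9.261 × 10^-8 mM = 0.0926 nM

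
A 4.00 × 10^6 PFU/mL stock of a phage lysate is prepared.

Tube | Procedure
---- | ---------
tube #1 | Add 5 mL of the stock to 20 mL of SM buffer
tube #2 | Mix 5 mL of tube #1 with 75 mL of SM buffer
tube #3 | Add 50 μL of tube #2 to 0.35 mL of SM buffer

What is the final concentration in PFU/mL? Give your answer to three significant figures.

Step 1: 5 mL + 20 mL = 25 mL total → factor 25/5 = 5
Step 2: 5 mL + 75 mL = 80 mL total → factor 80/5 = 16
Step 3: 50 μL + 0.35 mL = 400 μL total → factor 400/50 = 8
Overall dilution factor = 5 × 16 × 8 = 640
Final = 4.00 × 10^6 PFU/mL / 640 = 6.25 × 10^3 PFU/mL

6.25 × 10^3 PFU/mL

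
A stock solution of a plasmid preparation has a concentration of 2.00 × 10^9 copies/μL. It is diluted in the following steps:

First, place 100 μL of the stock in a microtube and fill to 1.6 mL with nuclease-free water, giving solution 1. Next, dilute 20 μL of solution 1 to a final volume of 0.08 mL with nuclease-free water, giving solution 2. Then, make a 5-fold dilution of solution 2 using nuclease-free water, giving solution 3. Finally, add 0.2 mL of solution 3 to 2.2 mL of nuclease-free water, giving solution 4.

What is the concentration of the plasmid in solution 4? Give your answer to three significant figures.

Step 1: 100 μL brought to 1.6 mL → factor 1600/100 = 16
Step 2: 20 μL brought to 0.08 mL → factor 80/20 = 4
Step 3: 5-fold → factor 5
Step 4: 0.2 mL + 2.2 mL = 2.4 mL total → factor 2.4/0.2 = 12
Overall dilution factor = 16 × 4 × 5 × 12 = 3840
Final = 2.00 × 10^9 copies/μL / 3840 = 5.21 × 10^5 copies/μL

5.21 × 10^5 copies/μL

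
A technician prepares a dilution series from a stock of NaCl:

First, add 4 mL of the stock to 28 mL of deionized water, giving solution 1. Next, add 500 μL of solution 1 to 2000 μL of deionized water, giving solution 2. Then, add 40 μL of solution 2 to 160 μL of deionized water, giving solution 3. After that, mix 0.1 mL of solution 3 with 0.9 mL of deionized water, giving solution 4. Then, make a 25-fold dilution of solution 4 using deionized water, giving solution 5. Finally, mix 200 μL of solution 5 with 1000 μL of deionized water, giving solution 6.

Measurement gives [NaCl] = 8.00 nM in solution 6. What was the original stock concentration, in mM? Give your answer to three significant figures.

2.40 mM

Step 1: 4 mL + 28 mL = 32 mL total → factor 32/4 = 8
Step 2: 500 μL + 2000 μL = 2500 μL total → factor 2500/500 = 5
Step 3: 40 μL + 160 μL = 200 μL total → factor 200/40 = 5
Step 4: 0.1 mL + 0.9 mL = 1 mL total → factor 1/0.1 = 10
Step 5: 25-fold → factor 25
Step 6: 200 μL + 1000 μL = 1200 μL total → factor 1200/200 = 6
Overall dilution factor = 8 × 5 × 5 × 10 × 25 × 6 = 3 × 10^5
Stock = 8.00 nM × 3 × 10^5 = 2.400 × 10^6 nM = 2.40 mM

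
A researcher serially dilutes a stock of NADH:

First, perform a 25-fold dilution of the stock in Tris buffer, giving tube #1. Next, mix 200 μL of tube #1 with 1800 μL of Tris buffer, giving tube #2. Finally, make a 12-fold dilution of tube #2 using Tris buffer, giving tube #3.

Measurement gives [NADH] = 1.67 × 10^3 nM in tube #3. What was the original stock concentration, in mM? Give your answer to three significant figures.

5.01 mM

Step 1: 25-fold → factor 25
Step 2: 200 μL + 1800 μL = 2000 μL total → factor 2000/200 = 10
Step 3: 12-fold → factor 12
Overall dilution factor = 25 × 10 × 12 = 3000
Stock = 1.67 × 10^3 nM × 3000 = 5.010 × 10^6 nM = 5.01 mM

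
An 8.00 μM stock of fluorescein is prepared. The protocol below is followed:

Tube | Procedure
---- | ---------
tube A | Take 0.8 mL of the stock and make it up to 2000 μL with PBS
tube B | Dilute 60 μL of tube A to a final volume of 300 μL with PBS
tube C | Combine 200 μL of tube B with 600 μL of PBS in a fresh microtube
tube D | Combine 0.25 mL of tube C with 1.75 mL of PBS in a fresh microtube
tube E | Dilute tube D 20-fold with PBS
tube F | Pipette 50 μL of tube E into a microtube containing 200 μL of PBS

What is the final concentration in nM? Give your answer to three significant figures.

0.200 nM

Step 1: 0.8 mL brought to 2000 μL → factor 2/0.8 = 2.5
Step 2: 60 μL brought to 300 μL → factor 300/60 = 5
Step 3: 200 μL + 600 μL = 800 μL total → factor 800/200 = 4
Step 4: 0.25 mL + 1.75 mL = 2 mL total → factor 2/0.25 = 8
Step 5: 20-fold → factor 20
Step 6: 50 μL + 200 μL = 250 μL total → factor 250/50 = 5
Overall dilution factor = 2.5 × 5 × 4 × 8 × 20 × 5 = 40000
Final = 8.00 μM / 40000 = 0.0002000 μM = 0.200 nM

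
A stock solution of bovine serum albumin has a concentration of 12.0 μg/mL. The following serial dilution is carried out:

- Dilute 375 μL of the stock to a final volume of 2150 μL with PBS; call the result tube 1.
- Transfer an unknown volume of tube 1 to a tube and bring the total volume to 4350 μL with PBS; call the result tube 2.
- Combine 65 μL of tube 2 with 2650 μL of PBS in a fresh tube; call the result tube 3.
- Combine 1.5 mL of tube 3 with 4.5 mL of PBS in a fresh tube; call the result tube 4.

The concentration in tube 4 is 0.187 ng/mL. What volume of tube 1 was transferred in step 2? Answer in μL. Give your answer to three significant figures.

Step 1: 375 μL brought to 2150 μL → factor 2150/375 = 5.7333
Step 2: v brought to 4350 μL → factor = 4350 μL/v
Step 3: 65 μL + 2650 μL = 2715 μL total → factor 2715/65 = 41.769
Step 4: 1.5 mL + 4.5 mL = 6 mL total → factor 6/1.5 = 4
Product of known-step factors = 957.91
Overall factor = 12.0 μg/mL / (0.187 ng/mL) = 64171
Step-2 factor = 64171 / 957.91 = 66.991
v = 4350 μL / 66.991 = 64.9 μL

64.9 μL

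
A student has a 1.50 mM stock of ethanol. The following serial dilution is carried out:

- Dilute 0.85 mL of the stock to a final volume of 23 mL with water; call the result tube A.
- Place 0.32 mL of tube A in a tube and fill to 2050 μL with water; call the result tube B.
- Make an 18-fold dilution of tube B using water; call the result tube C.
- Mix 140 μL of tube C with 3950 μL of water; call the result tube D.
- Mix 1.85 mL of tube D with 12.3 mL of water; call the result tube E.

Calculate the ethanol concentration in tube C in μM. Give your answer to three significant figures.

Step 1: 0.85 mL brought to 23 mL → factor 23/0.85 = 27.059
Step 2: 0.32 mL brought to 2050 μL → factor 2.05/0.32 = 6.4062
Step 3: 18-fold → factor 18
Dilution factor through tube C = 27.059 × 6.4062 × 18 = 3120.2
[tube C] = 1.50 mM / 3120.2 = 0.0004807 mM = 0.481 μM

0.481 μM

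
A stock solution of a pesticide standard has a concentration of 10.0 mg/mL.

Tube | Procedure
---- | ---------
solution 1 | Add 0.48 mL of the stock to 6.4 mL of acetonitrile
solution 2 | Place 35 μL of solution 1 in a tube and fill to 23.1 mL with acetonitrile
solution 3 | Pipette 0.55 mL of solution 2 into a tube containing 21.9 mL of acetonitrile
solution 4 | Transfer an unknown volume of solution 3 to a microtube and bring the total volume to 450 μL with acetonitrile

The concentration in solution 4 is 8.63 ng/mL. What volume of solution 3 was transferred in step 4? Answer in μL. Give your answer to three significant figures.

150 μL

Step 1: 0.48 mL + 6.4 mL = 6.88 mL total → factor 6.88/0.48 = 14.333
Step 2: 35 μL brought to 23.1 mL → factor 23100/35 = 660
Step 3: 0.55 mL + 21.9 mL = 22.45 mL total → factor 22.45/0.55 = 40.818
Step 4: v brought to 450 μL → factor = 450 μL/v
Product of known-step factors = 3.8614 × 10^5
Overall factor = 10.0 mg/mL / (8.63 ng/mL) = 1.1587 × 10^6
Step-4 factor = 1.1587 × 10^6 / 3.8614 × 10^5 = 3.0009
v = 450 μL / 3.0009 = 150 μL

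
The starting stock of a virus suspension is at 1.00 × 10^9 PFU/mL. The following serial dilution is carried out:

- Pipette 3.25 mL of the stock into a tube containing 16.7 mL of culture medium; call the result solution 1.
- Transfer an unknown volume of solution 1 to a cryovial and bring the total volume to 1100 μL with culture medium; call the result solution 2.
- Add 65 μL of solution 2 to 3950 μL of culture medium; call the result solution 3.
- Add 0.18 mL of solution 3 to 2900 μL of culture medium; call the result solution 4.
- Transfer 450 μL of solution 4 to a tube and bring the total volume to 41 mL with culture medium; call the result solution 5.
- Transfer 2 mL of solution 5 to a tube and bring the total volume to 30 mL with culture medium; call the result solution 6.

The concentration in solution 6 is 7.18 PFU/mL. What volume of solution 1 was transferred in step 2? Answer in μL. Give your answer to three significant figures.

Step 1: 3.25 mL + 16.7 mL = 19.95 mL total → factor 19.95/3.25 = 6.1385
Step 2: v brought to 1100 μL → factor = 1100 μL/v
Step 3: 65 μL + 3950 μL = 4015 μL total → factor 4015/65 = 61.769
Step 4: 0.18 mL + 2900 μL = 3.08 mL total → factor 3.08/0.18 = 17.111
Step 5: 450 μL brought to 41 mL → factor 41000/450 = 91.111
Step 6: 2 mL brought to 30 mL → factor 30/2 = 15
Product of known-step factors = 8.8669 × 10^6
Overall factor = 1.00 × 10^9 PFU/mL / (7.18 PFU/mL) = 1.3928 × 10^8
Step-2 factor = 1.3928 × 10^8 / 8.8669 × 10^6 = 15.707
v = 1100 μL / 15.707 = 70.0 μL

70.0 μL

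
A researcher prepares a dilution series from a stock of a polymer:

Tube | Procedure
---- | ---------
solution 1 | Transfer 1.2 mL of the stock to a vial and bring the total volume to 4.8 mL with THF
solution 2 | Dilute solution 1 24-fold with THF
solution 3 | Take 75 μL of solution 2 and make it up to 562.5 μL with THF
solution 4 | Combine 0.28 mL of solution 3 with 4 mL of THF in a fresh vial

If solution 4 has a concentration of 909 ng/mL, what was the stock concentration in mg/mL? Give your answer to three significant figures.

Step 1: 1.2 mL brought to 4.8 mL → factor 4.8/1.2 = 4
Step 2: 24-fold → factor 24
Step 3: 75 μL brought to 562.5 μL → factor 562.5/75 = 7.5
Step 4: 0.28 mL + 4 mL = 4.28 mL total → factor 4.28/0.28 = 15.286
Overall dilution factor = 4 × 24 × 7.5 × 15.286 = 11006
Stock = 909 ng/mL × 11006 = 1.000 × 10^7 ng/mL = 10.0 mg/mL

10.0 mg/mL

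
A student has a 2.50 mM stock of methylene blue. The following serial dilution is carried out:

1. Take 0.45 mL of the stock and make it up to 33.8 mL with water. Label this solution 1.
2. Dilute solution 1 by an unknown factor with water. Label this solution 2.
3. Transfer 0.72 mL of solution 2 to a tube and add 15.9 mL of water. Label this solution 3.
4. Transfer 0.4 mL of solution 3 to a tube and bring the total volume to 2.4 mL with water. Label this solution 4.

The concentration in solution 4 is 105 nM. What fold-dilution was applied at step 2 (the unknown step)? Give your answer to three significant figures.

2.29-fold

Step 1: 0.45 mL brought to 33.8 mL → factor 33.8/0.45 = 75.111
Step 2: unknown factor x
Step 3: 0.72 mL + 15.9 mL = 16.62 mL total → factor 16.62/0.72 = 23.083
Step 4: 0.4 mL brought to 2.4 mL → factor 2.4/0.4 = 6
Product of known-step factors = 10403
Overall factor = 2.50 mM / (105 nM) = 23810
x = 23810 / 10403 = 2.29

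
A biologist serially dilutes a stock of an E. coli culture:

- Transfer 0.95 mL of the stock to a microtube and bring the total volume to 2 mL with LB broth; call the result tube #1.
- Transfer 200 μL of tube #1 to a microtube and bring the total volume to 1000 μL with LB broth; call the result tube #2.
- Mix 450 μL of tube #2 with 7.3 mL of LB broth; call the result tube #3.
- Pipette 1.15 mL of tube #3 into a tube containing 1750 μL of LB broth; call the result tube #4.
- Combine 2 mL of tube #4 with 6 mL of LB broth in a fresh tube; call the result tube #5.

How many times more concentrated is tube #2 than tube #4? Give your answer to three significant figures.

Step 1: 0.95 mL brought to 2 mL → factor 2/0.95 = 2.1053
Step 2: 200 μL brought to 1000 μL → factor 1000/200 = 5
Step 3: 450 μL + 7.3 mL = 7750 μL total → factor 7750/450 = 17.222
Step 4: 1.15 mL + 1750 μL = 2.9 mL total → factor 2.9/1.15 = 2.5217
Dilution factor to tube #2 = 10.526; to tube #4 = 457.16
[tube #2]/[tube #4] = (factor to tube #4)/(factor to tube #2) = 457.16/10.526 = 43.4

43.4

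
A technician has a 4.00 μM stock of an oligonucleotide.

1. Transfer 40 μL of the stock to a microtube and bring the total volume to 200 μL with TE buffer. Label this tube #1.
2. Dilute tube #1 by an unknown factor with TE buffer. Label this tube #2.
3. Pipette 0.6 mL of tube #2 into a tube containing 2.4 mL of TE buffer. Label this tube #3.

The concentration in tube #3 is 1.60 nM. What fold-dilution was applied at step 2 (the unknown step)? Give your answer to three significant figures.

100-fold

Step 1: 40 μL brought to 200 μL → factor 200/40 = 5
Step 2: unknown factor x
Step 3: 0.6 mL + 2.4 mL = 3 mL total → factor 3/0.6 = 5
Product of known-step factors = 25
Overall factor = 4.00 μM / (1.60 nM) = 2500
x = 2500 / 25 = 100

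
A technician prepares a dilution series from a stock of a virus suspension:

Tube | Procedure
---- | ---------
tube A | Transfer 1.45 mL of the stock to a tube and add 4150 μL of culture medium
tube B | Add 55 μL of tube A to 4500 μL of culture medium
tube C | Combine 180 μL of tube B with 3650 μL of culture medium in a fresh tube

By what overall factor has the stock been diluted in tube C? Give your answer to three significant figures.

6.81 × 10^3

Step 1: 1.45 mL + 4150 μL = 5.6 mL total → factor 5.6/1.45 = 3.8621
Step 2: 55 μL + 4500 μL = 4555 μL total → factor 4555/55 = 82.818
Step 3: 180 μL + 3650 μL = 3830 μL total → factor 3830/180 = 21.278
Overall dilution factor = 3.8621 × 82.818 × 21.278 = 6805.7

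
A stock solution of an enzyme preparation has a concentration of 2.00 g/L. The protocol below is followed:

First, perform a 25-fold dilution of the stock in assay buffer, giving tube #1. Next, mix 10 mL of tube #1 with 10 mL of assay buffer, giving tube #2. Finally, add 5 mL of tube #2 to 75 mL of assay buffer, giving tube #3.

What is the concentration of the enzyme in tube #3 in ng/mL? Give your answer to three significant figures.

Step 1: 25-fold → factor 25
Step 2: 10 mL + 10 mL = 20 mL total → factor 20/10 = 2
Step 3: 5 mL + 75 mL = 80 mL total → factor 80/5 = 16
Overall dilution factor = 25 × 2 × 16 = 800
Final = 2.00 g/L / 800 = 0.002500 g/L = 2.50 × 10^3 ng/mL

2.50 × 10^3 ng/mL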